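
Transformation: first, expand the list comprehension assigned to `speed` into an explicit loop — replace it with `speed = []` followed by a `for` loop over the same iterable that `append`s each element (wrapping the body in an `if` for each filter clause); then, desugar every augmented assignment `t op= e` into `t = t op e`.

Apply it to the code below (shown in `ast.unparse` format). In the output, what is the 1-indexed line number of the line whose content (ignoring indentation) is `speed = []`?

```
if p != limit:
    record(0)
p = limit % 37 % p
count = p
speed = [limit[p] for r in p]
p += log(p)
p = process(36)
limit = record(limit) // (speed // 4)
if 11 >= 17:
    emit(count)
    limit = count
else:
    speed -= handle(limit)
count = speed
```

Transformed code:
if p != limit:
    record(0)
p = limit % 37 % p
count = p
speed = []
for r in p:
    speed.append(limit[p])
p = p + log(p)
p = process(36)
limit = record(limit) // (speed // 4)
if 11 >= 17:
    emit(count)
    limit = count
else:
    speed = speed - handle(limit)
count = speed

5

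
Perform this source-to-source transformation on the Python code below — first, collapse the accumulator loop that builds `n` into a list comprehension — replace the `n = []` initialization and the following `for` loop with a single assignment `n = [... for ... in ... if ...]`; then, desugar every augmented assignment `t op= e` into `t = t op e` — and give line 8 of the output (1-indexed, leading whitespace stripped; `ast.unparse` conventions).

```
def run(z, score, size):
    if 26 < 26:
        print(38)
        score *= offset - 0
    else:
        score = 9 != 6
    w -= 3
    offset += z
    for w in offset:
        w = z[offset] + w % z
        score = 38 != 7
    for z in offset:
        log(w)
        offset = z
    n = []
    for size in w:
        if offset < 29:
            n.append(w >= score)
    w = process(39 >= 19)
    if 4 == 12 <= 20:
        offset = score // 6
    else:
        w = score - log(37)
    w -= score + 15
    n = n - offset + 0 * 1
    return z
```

offset = offset + z

Transformed code:
def run(z, score, size):
    if 26 < 26:
        print(38)
        score = score * (offset - 0)
    else:
        score = 9 != 6
    w = w - 3
    offset = offset + z
    for w in offset:
        w = z[offset] + w % z
        score = 38 != 7
    for z in offset:
        log(w)
        offset = z
    n = [w >= score for size in w if offset < 29]
    w = process(39 >= 19)
    if 4 == 12 <= 20:
        offset = score // 6
    else:
        w = score - log(37)
    w = w - (score + 15)
    n = n - offset + 0 * 1
    return z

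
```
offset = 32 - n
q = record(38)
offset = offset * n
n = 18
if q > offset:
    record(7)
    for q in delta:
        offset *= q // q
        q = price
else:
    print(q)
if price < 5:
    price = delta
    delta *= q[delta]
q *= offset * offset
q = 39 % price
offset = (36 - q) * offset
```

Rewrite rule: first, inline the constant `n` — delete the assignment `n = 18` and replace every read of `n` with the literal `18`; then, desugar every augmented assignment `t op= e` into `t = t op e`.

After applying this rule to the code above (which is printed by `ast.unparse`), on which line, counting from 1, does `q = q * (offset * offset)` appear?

14

Transformed code:
offset = 32 - 18
q = record(38)
offset = offset * 18
if q > offset:
    record(7)
    for q in delta:
        offset = offset * (q // q)
        q = price
else:
    print(q)
if price < 5:
    price = delta
    delta = delta * q[delta]
q = q * (offset * offset)
q = 39 % price
offset = (36 - q) * offset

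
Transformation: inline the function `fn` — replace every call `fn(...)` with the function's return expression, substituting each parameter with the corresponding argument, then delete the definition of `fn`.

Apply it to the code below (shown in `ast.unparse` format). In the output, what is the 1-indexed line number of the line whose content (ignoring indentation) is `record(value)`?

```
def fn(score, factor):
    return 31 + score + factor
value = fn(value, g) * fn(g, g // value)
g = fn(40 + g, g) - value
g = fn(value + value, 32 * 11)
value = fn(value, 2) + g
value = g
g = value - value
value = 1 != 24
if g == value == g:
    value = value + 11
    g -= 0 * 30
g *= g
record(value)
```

12

Transformed code:
value = (31 + value + g) * (31 + g + g // value)
g = 31 + (40 + g) + g - value
g = 31 + (value + value) + 32 * 11
value = 31 + value + 2 + g
value = g
g = value - value
value = 1 != 24
if g == value == g:
    value = value + 11
    g -= 0 * 30
g *= g
record(value)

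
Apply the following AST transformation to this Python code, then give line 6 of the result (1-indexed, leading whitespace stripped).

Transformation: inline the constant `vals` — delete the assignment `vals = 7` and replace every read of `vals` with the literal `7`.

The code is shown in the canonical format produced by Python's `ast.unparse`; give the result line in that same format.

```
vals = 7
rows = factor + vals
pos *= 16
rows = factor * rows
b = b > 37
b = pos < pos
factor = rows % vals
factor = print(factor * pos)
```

Transformed code:
rows = factor + 7
pos *= 16
rows = factor * rows
b = b > 37
b = pos < pos
factor = rows % 7
factor = print(factor * pos)

factor = rows % 7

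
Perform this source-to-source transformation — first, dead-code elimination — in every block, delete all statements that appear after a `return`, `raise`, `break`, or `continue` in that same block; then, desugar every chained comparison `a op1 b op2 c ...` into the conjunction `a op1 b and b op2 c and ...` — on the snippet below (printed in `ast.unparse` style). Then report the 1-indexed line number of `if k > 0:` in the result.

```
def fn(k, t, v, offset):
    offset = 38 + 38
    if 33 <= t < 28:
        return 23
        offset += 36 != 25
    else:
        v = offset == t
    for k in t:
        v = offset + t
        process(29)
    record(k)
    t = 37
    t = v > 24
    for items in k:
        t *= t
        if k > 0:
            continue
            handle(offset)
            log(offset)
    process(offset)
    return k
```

Transformed code:
def fn(k, t, v, offset):
    offset = 38 + 38
    if 33 <= t and t < 28:
        return 23
    else:
        v = offset == t
    for k in t:
        v = offset + t
        process(29)
    record(k)
    t = 37
    t = v > 24
    for items in k:
        t *= t
        if k > 0:
            continue
    process(offset)
    return k

15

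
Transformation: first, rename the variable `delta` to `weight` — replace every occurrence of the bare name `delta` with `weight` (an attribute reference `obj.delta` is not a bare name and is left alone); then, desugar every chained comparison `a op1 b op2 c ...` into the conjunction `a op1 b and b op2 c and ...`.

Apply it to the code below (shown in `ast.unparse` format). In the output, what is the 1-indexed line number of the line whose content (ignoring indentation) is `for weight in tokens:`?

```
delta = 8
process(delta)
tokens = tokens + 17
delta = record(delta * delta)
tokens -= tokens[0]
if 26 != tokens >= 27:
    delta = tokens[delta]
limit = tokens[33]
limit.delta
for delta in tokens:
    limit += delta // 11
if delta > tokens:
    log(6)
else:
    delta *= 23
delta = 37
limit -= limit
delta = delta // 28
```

Transformed code:
weight = 8
process(weight)
tokens = tokens + 17
weight = record(weight * weight)
tokens -= tokens[0]
if 26 != tokens and tokens >= 27:
    weight = tokens[weight]
limit = tokens[33]
limit.delta
for weight in tokens:
    limit += weight // 11
if weight > tokens:
    log(6)
else:
    weight *= 23
weight = 37
limit -= limit
weight = weight // 28

10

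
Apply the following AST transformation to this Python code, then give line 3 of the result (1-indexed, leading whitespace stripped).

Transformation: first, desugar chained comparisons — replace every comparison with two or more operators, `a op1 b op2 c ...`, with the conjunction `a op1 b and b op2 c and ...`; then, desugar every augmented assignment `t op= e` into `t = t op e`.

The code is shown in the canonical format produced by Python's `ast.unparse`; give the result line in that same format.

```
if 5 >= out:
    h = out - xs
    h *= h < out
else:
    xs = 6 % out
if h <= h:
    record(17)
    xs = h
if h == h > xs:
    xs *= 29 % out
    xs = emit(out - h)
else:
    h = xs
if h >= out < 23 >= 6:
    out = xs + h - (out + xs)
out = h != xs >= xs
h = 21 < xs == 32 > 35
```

Transformed code:
if 5 >= out:
    h = out - xs
    h = h * (h < out)
else:
    xs = 6 % out
if h <= h:
    record(17)
    xs = h
if h == h and h > xs:
    xs = xs * (29 % out)
    xs = emit(out - h)
else:
    h = xs
if h >= out and out < 23 and (23 >= 6):
    out = xs + h - (out + xs)
out = h != xs and xs >= xs
h = 21 < xs and xs == 32 and (32 > 35)

h = h * (h < out)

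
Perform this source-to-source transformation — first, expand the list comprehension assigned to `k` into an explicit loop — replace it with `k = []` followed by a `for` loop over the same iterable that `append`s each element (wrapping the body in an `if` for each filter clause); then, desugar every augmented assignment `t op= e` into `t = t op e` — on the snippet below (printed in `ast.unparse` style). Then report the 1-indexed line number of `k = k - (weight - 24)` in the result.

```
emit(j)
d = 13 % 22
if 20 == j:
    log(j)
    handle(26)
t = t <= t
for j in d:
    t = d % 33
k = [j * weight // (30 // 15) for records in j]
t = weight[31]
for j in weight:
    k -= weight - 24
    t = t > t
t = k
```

14

Transformed code:
emit(j)
d = 13 % 22
if 20 == j:
    log(j)
    handle(26)
t = t <= t
for j in d:
    t = d % 33
k = []
for records in j:
    k.append(j * weight // (30 // 15))
t = weight[31]
for j in weight:
    k = k - (weight - 24)
    t = t > t
t = k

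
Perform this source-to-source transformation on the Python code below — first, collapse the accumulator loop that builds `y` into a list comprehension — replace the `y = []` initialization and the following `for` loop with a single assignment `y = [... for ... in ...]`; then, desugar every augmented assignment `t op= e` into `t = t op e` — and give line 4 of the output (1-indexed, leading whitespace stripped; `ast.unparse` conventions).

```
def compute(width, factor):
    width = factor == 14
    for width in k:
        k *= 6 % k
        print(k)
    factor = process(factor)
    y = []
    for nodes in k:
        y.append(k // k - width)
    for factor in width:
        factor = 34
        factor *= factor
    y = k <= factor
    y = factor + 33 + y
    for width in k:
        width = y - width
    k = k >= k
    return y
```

k = k * (6 % k)

Transformed code:
def compute(width, factor):
    width = factor == 14
    for width in k:
        k = k * (6 % k)
        print(k)
    factor = process(factor)
    y = [k // k - width for nodes in k]
    for factor in width:
        factor = 34
        factor = factor * factor
    y = k <= factor
    y = factor + 33 + y
    for width in k:
        width = y - width
    k = k >= k
    return y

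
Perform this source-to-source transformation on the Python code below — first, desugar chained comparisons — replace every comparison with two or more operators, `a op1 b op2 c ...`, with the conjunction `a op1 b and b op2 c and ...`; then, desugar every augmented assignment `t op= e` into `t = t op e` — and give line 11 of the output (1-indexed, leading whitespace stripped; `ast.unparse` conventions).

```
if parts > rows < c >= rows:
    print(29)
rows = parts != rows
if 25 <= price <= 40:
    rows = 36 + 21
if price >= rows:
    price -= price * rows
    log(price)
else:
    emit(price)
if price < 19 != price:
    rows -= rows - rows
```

Transformed code:
if parts > rows and rows < c and (c >= rows):
    print(29)
rows = parts != rows
if 25 <= price and price <= 40:
    rows = 36 + 21
if price >= rows:
    price = price - price * rows
    log(price)
else:
    emit(price)
if price < 19 and 19 != price:
    rows = rows - (rows - rows)

if price < 19 and 19 != price:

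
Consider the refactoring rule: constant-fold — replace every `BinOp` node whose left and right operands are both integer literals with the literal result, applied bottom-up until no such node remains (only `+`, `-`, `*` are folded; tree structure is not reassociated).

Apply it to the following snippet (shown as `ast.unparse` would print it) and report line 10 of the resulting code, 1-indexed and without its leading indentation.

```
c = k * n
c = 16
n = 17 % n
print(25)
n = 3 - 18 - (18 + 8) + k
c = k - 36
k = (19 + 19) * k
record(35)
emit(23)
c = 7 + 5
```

Transformed code:
c = k * n
c = 16
n = 17 % n
print(25)
n = -41 + k
c = k - 36
k = 38 * k
record(35)
emit(23)
c = 12

c = 12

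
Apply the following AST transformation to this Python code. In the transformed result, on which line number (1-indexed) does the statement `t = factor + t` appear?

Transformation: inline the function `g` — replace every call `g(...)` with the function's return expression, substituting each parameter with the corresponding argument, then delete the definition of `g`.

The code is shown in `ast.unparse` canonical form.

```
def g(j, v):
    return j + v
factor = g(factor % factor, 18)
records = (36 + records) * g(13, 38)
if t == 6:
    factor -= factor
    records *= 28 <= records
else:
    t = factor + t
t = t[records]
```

Transformed code:
factor = factor % factor + 18
records = (36 + records) * (13 + 38)
if t == 6:
    factor -= factor
    records *= 28 <= records
else:
    t = factor + t
t = t[records]

7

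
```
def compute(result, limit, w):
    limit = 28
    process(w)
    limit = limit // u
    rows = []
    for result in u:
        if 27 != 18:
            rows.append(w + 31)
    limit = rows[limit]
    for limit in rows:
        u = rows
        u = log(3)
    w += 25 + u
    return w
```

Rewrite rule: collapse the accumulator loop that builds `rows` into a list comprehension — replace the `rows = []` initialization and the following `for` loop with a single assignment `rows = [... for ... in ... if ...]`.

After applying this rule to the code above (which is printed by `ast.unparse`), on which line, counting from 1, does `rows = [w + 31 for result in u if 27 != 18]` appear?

5

Transformed code:
def compute(result, limit, w):
    limit = 28
    process(w)
    limit = limit // u
    rows = [w + 31 for result in u if 27 != 18]
    limit = rows[limit]
    for limit in rows:
        u = rows
        u = log(3)
    w += 25 + u
    return w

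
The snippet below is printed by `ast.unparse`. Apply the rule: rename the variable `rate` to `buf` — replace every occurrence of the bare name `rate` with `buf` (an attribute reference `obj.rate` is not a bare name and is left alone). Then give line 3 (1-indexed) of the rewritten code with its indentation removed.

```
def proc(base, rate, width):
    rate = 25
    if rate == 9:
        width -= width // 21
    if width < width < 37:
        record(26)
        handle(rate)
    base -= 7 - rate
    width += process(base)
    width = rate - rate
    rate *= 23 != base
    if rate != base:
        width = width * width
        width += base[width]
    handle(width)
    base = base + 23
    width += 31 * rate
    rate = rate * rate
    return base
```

Transformed code:
def proc(base, buf, width):
    buf = 25
    if buf == 9:
        width -= width // 21
    if width < width < 37:
        record(26)
        handle(buf)
    base -= 7 - buf
    width += process(base)
    width = buf - buf
    buf *= 23 != base
    if buf != base:
        width = width * width
        width += base[width]
    handle(width)
    base = base + 23
    width += 31 * buf
    buf = buf * buf
    return base

if buf == 9:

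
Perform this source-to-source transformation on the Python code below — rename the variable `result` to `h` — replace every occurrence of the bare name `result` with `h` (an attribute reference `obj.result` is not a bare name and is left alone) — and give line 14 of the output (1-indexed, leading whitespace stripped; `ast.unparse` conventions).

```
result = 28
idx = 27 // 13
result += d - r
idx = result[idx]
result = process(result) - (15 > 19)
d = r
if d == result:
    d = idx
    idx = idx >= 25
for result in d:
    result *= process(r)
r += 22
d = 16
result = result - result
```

h = h - h

Transformed code:
h = 28
idx = 27 // 13
h += d - r
idx = h[idx]
h = process(h) - (15 > 19)
d = r
if d == h:
    d = idx
    idx = idx >= 25
for h in d:
    h *= process(r)
r += 22
d = 16
h = h - h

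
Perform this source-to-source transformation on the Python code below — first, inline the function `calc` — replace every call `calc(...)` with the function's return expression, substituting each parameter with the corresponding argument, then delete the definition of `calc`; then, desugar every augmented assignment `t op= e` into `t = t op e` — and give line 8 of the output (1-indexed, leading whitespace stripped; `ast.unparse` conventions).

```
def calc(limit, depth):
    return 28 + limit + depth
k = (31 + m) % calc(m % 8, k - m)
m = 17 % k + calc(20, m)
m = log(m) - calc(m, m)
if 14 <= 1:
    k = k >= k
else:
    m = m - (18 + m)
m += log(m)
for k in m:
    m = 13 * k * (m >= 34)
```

m = m + log(m)

Transformed code:
k = (31 + m) % (28 + m % 8 + (k - m))
m = 17 % k + (28 + 20 + m)
m = log(m) - (28 + m + m)
if 14 <= 1:
    k = k >= k
else:
    m = m - (18 + m)
m = m + log(m)
for k in m:
    m = 13 * k * (m >= 34)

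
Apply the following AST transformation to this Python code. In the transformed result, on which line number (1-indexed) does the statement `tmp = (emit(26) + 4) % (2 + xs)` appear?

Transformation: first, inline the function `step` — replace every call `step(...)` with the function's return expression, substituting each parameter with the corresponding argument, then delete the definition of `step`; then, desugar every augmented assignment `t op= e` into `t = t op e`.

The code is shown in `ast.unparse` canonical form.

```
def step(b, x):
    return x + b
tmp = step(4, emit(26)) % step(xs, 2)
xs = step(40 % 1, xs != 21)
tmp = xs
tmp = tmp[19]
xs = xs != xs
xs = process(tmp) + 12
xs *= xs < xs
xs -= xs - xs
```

Transformed code:
tmp = (emit(26) + 4) % (2 + xs)
xs = (xs != 21) + 40 % 1
tmp = xs
tmp = tmp[19]
xs = xs != xs
xs = process(tmp) + 12
xs = xs * (xs < xs)
xs = xs - (xs - xs)

1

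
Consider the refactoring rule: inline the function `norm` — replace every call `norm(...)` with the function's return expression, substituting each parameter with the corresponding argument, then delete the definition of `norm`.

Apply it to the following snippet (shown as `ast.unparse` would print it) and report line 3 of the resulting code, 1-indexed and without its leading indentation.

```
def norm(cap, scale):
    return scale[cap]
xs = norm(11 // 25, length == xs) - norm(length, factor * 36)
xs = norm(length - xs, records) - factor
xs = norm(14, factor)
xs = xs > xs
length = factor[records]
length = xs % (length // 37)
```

Transformed code:
xs = (length == xs)[11 // 25] - (factor * 36)[length]
xs = records[length - xs] - factor
xs = factor[14]
xs = xs > xs
length = factor[records]
length = xs % (length // 37)

xs = factor[14]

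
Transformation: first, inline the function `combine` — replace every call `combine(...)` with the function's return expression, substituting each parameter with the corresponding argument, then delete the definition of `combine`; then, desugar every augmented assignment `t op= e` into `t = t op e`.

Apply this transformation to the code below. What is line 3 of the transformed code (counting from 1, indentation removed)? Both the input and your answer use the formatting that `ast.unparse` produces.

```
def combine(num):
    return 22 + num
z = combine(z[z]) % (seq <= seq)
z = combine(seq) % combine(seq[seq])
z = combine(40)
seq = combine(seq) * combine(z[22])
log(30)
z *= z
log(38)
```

z = 22 + 40

Transformed code:
z = (22 + z[z]) % (seq <= seq)
z = (22 + seq) % (22 + seq[seq])
z = 22 + 40
seq = (22 + seq) * (22 + z[22])
log(30)
z = z * z
log(38)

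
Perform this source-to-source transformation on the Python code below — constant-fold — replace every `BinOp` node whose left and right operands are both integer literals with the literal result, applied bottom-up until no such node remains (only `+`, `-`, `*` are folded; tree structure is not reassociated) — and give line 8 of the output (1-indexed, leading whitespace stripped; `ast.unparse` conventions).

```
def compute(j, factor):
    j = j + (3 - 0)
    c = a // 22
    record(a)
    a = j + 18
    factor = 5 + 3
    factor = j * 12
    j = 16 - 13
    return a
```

j = 3

Transformed code:
def compute(j, factor):
    j = j + 3
    c = a // 22
    record(a)
    a = j + 18
    factor = 8
    factor = j * 12
    j = 3
    return a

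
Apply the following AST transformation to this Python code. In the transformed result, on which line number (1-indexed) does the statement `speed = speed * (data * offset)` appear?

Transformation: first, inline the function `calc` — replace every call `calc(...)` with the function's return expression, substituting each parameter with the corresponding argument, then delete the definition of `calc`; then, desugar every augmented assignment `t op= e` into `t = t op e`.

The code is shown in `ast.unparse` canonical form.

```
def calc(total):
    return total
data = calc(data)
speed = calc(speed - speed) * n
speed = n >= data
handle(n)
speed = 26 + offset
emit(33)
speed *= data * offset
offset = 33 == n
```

7

Transformed code:
data = data
speed = (speed - speed) * n
speed = n >= data
handle(n)
speed = 26 + offset
emit(33)
speed = speed * (data * offset)
offset = 33 == n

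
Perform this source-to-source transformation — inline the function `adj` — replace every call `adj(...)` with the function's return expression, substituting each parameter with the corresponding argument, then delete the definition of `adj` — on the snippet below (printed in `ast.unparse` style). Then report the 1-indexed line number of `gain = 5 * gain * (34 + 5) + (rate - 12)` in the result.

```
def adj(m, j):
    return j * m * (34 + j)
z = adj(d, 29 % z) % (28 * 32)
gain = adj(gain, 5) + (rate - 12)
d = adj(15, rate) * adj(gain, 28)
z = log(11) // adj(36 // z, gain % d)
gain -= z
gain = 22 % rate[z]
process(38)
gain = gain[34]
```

2

Transformed code:
z = 29 % z * d * (34 + 29 % z) % (28 * 32)
gain = 5 * gain * (34 + 5) + (rate - 12)
d = rate * 15 * (34 + rate) * (28 * gain * (34 + 28))
z = log(11) // (gain % d * (36 // z) * (34 + gain % d))
gain -= z
gain = 22 % rate[z]
process(38)
gain = gain[34]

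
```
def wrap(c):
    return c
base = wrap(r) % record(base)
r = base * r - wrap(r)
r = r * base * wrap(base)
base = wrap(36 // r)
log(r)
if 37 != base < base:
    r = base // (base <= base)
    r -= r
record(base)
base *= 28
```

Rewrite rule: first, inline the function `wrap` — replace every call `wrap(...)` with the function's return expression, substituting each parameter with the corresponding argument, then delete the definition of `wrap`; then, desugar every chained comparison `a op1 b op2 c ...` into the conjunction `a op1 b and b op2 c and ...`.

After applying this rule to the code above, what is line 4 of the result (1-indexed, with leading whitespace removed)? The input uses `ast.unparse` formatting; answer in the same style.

base = 36 // r

Transformed code:
base = r % record(base)
r = base * r - r
r = r * base * base
base = 36 // r
log(r)
if 37 != base and base < base:
    r = base // (base <= base)
    r -= r
record(base)
base *= 28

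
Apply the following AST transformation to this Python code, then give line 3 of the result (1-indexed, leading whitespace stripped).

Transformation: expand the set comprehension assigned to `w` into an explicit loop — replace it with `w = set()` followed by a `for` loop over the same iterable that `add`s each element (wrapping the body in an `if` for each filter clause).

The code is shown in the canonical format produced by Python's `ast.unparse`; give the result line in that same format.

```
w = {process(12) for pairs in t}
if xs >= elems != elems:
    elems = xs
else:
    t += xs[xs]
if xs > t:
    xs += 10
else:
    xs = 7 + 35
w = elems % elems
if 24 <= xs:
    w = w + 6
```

w.add(process(12))

Transformed code:
w = set()
for pairs in t:
    w.add(process(12))
if xs >= elems != elems:
    elems = xs
else:
    t += xs[xs]
if xs > t:
    xs += 10
else:
    xs = 7 + 35
w = elems % elems
if 24 <= xs:
    w = w + 6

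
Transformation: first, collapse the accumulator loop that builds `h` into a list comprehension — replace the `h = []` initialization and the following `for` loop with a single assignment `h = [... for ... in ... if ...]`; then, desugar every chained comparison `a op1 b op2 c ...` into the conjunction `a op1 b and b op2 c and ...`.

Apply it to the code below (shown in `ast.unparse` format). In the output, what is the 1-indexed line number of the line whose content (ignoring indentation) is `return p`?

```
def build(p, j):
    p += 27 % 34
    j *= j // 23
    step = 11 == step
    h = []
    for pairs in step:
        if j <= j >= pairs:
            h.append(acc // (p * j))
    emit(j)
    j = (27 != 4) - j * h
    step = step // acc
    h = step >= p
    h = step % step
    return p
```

Transformed code:
def build(p, j):
    p += 27 % 34
    j *= j // 23
    step = 11 == step
    h = [acc // (p * j) for pairs in step if j <= j and j >= pairs]
    emit(j)
    j = (27 != 4) - j * h
    step = step // acc
    h = step >= p
    h = step % step
    return p

11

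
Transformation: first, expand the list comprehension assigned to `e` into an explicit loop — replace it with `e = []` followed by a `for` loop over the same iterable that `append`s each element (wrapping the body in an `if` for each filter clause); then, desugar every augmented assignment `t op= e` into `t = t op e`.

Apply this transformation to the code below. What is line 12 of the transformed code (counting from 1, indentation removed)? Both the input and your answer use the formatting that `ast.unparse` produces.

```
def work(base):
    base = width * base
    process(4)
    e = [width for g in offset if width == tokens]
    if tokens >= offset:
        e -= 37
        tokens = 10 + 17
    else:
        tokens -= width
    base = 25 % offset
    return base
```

Transformed code:
def work(base):
    base = width * base
    process(4)
    e = []
    for g in offset:
        if width == tokens:
            e.append(width)
    if tokens >= offset:
        e = e - 37
        tokens = 10 + 17
    else:
        tokens = tokens - width
    base = 25 % offset
    return base

tokens = tokens - width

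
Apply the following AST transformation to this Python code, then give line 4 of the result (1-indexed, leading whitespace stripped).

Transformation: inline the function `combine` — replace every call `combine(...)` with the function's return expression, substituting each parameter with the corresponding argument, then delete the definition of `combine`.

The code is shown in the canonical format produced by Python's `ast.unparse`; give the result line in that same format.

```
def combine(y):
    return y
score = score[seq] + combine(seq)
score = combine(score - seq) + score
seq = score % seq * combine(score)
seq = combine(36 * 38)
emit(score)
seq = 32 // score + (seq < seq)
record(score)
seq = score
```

seq = 36 * 38

Transformed code:
score = score[seq] + seq
score = score - seq + score
seq = score % seq * score
seq = 36 * 38
emit(score)
seq = 32 // score + (seq < seq)
record(score)
seq = score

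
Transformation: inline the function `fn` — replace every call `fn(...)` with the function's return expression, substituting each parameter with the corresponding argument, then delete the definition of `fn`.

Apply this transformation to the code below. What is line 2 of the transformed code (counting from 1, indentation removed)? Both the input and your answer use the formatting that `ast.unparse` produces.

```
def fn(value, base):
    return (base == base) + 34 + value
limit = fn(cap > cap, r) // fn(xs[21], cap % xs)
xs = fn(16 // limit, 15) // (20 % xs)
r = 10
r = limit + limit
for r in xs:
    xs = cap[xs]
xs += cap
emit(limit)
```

xs = ((15 == 15) + 34 + 16 // limit) // (20 % xs)

Transformed code:
limit = ((r == r) + 34 + (cap > cap)) // ((cap % xs == cap % xs) + 34 + xs[21])
xs = ((15 == 15) + 34 + 16 // limit) // (20 % xs)
r = 10
r = limit + limit
for r in xs:
    xs = cap[xs]
xs += cap
emit(limit)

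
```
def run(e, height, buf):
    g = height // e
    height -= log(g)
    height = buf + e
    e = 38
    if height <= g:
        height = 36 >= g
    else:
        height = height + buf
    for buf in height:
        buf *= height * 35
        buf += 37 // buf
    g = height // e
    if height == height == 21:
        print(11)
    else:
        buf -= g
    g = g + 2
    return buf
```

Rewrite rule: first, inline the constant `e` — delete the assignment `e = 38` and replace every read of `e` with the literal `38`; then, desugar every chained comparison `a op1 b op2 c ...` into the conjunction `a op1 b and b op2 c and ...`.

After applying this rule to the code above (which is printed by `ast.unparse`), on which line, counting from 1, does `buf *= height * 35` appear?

Transformed code:
def run(e, height, buf):
    g = height // 38
    height -= log(g)
    height = buf + 38
    if height <= g:
        height = 36 >= g
    else:
        height = height + buf
    for buf in height:
        buf *= height * 35
        buf += 37 // buf
    g = height // 38
    if height == height and height == 21:
        print(11)
    else:
        buf -= g
    g = g + 2
    return buf

10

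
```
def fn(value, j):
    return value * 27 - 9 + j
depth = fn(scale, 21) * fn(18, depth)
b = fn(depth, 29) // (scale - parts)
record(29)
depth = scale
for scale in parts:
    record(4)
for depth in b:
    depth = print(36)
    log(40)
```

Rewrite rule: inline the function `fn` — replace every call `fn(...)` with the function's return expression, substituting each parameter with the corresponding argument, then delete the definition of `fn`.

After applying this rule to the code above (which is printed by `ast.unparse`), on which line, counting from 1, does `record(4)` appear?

Transformed code:
depth = (scale * 27 - 9 + 21) * (18 * 27 - 9 + depth)
b = (depth * 27 - 9 + 29) // (scale - parts)
record(29)
depth = scale
for scale in parts:
    record(4)
for depth in b:
    depth = print(36)
    log(40)

6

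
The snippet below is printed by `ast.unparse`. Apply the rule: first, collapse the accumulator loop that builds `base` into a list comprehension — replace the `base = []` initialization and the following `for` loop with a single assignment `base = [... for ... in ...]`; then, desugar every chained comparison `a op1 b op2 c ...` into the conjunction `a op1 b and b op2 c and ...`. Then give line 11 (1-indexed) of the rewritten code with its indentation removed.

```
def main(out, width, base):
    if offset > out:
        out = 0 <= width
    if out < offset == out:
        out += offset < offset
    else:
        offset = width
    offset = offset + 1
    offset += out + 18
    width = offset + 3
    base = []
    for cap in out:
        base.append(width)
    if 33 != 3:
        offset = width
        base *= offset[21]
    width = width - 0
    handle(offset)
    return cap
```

Transformed code:
def main(out, width, base):
    if offset > out:
        out = 0 <= width
    if out < offset and offset == out:
        out += offset < offset
    else:
        offset = width
    offset = offset + 1
    offset += out + 18
    width = offset + 3
    base = [width for cap in out]
    if 33 != 3:
        offset = width
        base *= offset[21]
    width = width - 0
    handle(offset)
    return cap

base = [width for cap in out]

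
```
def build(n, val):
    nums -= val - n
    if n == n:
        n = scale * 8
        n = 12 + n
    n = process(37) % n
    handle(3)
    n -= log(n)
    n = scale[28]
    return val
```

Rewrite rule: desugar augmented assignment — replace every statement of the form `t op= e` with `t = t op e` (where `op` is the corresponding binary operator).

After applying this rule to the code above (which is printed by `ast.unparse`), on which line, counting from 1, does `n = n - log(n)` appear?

8

Transformed code:
def build(n, val):
    nums = nums - (val - n)
    if n == n:
        n = scale * 8
        n = 12 + n
    n = process(37) % n
    handle(3)
    n = n - log(n)
    n = scale[28]
    return val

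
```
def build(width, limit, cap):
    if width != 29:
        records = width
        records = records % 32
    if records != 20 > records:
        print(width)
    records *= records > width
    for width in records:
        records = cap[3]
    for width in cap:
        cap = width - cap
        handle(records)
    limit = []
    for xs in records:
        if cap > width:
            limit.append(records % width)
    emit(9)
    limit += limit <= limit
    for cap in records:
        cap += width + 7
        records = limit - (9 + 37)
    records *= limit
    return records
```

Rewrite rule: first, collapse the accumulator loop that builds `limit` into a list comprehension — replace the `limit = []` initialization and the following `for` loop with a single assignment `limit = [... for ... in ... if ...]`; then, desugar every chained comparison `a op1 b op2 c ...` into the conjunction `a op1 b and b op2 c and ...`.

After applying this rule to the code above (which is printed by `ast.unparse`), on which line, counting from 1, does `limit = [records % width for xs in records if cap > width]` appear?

Transformed code:
def build(width, limit, cap):
    if width != 29:
        records = width
        records = records % 32
    if records != 20 and 20 > records:
        print(width)
    records *= records > width
    for width in records:
        records = cap[3]
    for width in cap:
        cap = width - cap
        handle(records)
    limit = [records % width for xs in records if cap > width]
    emit(9)
    limit += limit <= limit
    for cap in records:
        cap += width + 7
        records = limit - (9 + 37)
    records *= limit
    return records

13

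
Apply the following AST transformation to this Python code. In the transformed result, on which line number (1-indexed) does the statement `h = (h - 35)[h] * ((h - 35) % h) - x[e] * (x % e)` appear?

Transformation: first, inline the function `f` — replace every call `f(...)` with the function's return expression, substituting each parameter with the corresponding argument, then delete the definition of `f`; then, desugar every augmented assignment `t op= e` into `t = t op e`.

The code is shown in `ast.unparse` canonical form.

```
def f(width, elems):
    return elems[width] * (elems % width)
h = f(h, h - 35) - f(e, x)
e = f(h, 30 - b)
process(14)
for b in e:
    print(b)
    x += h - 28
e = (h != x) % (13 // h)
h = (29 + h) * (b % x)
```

1

Transformed code:
h = (h - 35)[h] * ((h - 35) % h) - x[e] * (x % e)
e = (30 - b)[h] * ((30 - b) % h)
process(14)
for b in e:
    print(b)
    x = x + (h - 28)
e = (h != x) % (13 // h)
h = (29 + h) * (b % x)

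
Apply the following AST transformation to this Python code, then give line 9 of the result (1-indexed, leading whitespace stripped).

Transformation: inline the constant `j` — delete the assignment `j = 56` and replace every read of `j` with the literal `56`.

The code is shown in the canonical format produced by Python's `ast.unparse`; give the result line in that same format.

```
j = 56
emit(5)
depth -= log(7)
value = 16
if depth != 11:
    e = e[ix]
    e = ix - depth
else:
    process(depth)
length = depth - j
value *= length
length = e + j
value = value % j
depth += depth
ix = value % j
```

length = depth - 56

Transformed code:
emit(5)
depth -= log(7)
value = 16
if depth != 11:
    e = e[ix]
    e = ix - depth
else:
    process(depth)
length = depth - 56
value *= length
length = e + 56
value = value % 56
depth += depth
ix = value % 56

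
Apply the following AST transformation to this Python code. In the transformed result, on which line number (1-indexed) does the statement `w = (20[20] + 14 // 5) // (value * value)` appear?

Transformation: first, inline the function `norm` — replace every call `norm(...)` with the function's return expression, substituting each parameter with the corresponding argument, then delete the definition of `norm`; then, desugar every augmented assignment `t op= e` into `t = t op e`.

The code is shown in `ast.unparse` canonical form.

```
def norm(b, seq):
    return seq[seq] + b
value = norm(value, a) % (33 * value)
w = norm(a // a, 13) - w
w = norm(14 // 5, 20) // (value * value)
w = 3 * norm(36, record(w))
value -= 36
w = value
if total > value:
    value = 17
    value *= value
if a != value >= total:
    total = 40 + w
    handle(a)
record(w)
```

3

Transformed code:
value = (a[a] + value) % (33 * value)
w = 13[13] + a // a - w
w = (20[20] + 14 // 5) // (value * value)
w = 3 * (record(w)[record(w)] + 36)
value = value - 36
w = value
if total > value:
    value = 17
    value = value * value
if a != value >= total:
    total = 40 + w
    handle(a)
record(w)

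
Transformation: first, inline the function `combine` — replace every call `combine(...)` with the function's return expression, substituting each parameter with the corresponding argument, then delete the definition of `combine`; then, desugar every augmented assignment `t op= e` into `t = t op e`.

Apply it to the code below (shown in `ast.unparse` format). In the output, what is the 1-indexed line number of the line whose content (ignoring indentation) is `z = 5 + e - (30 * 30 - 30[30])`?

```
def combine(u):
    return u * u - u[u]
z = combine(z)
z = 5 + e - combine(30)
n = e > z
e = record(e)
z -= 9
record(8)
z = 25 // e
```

2

Transformed code:
z = z * z - z[z]
z = 5 + e - (30 * 30 - 30[30])
n = e > z
e = record(e)
z = z - 9
record(8)
z = 25 // e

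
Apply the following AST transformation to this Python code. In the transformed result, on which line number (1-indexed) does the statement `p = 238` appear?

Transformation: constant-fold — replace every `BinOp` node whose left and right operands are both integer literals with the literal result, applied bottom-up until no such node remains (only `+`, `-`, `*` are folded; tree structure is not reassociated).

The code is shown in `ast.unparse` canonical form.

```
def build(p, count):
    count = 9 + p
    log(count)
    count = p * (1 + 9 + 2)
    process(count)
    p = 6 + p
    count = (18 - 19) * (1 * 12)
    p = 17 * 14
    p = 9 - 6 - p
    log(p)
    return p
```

8

Transformed code:
def build(p, count):
    count = 9 + p
    log(count)
    count = p * 12
    process(count)
    p = 6 + p
    count = -12
    p = 238
    p = 3 - p
    log(p)
    return p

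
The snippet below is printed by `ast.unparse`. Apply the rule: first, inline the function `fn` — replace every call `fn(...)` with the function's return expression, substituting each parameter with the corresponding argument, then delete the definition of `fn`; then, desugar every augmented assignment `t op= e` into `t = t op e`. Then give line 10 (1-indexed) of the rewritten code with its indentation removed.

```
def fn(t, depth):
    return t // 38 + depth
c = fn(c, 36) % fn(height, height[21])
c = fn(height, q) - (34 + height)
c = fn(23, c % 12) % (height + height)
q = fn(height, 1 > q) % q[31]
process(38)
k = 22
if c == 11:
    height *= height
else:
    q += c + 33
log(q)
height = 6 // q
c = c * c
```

q = q + (c + 33)

Transformed code:
c = (c // 38 + 36) % (height // 38 + height[21])
c = height // 38 + q - (34 + height)
c = (23 // 38 + c % 12) % (height + height)
q = (height // 38 + (1 > q)) % q[31]
process(38)
k = 22
if c == 11:
    height = height * height
else:
    q = q + (c + 33)
log(q)
height = 6 // q
c = c * c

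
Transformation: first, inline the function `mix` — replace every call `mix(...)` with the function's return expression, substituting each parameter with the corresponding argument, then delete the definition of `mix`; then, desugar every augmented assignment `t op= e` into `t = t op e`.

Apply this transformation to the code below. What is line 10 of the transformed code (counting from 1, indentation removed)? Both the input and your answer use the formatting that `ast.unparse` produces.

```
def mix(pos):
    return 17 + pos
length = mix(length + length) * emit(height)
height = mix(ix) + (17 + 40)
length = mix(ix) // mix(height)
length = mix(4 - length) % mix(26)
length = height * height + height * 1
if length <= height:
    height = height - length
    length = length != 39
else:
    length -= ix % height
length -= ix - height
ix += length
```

Transformed code:
length = (17 + (length + length)) * emit(height)
height = 17 + ix + (17 + 40)
length = (17 + ix) // (17 + height)
length = (17 + (4 - length)) % (17 + 26)
length = height * height + height * 1
if length <= height:
    height = height - length
    length = length != 39
else:
    length = length - ix % height
length = length - (ix - height)
ix = ix + length

length = length - ix % height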